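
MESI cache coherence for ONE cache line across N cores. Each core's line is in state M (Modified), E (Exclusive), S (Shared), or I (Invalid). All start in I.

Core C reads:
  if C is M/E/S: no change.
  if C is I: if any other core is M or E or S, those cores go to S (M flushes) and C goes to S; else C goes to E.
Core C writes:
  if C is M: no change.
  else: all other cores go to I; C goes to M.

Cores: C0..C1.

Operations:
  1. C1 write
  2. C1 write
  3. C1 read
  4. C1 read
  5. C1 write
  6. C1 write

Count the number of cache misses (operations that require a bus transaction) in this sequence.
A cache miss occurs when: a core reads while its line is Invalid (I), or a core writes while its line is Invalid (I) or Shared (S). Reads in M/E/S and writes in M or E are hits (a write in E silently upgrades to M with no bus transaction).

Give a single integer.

Op 1: C1 write [C1 write: invalidate none -> C1=M] -> [I,M] [MISS #1: write from I]
Op 2: C1 write [C1 write: already M (modified), no change] -> [I,M] [hit: write from M]
Op 3: C1 read [C1 read: already in M, no change] -> [I,M] [hit: read from M]
Op 4: C1 read [C1 read: already in M, no change] -> [I,M] [hit: read from M]
Op 5: C1 write [C1 write: already M (modified), no change] -> [I,M] [hit: write from M]
Op 6: C1 write [C1 write: already M (modified), no change] -> [I,M] [hit: write from M]

Answer: 1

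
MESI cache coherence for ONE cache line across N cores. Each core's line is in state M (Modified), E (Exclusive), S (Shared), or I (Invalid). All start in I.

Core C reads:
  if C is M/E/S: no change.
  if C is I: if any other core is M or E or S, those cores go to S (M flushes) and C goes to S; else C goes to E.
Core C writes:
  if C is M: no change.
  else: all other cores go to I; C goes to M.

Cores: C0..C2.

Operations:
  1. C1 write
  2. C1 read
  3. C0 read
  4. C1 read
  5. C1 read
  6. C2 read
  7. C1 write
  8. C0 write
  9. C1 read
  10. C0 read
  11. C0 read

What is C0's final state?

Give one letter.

Op 1: C1 write [C1 write: invalidate none -> C1=M] -> [I,M,I]
Op 2: C1 read [C1 read: already in M, no change] -> [I,M,I]
Op 3: C0 read [C0 read from I: others=['C1=M'] -> C0=S, others downsized to S] -> [S,S,I]
Op 4: C1 read [C1 read: already in S, no change] -> [S,S,I]
Op 5: C1 read [C1 read: already in S, no change] -> [S,S,I]
Op 6: C2 read [C2 read from I: others=['C0=S', 'C1=S'] -> C2=S, others downsized to S] -> [S,S,S]
Op 7: C1 write [C1 write: invalidate ['C0=S', 'C2=S'] -> C1=M] -> [I,M,I]
Op 8: C0 write [C0 write: invalidate ['C1=M'] -> C0=M] -> [M,I,I]
Op 9: C1 read [C1 read from I: others=['C0=M'] -> C1=S, others downsized to S] -> [S,S,I]
Op 10: C0 read [C0 read: already in S, no change] -> [S,S,I]
Op 11: C0 read [C0 read: already in S, no change] -> [S,S,I]

Answer: S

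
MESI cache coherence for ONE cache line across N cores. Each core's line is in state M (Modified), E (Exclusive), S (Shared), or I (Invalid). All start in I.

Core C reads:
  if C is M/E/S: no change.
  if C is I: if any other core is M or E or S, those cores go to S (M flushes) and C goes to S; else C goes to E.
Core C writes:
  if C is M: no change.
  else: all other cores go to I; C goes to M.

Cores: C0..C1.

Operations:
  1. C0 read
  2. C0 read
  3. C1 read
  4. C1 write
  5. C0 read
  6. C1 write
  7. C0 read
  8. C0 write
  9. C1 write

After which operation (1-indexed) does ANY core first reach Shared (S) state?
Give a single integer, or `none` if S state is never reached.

Op 1: C0 read [C0 read from I: no other sharers -> C0=E (exclusive)] -> [E,I]
Op 2: C0 read [C0 read: already in E, no change] -> [E,I]
Op 3: C1 read [C1 read from I: others=['C0=E'] -> C1=S, others downsized to S] -> [S,S]
  -> First S state at op 3; remaining ops need not be traced.

Answer: 3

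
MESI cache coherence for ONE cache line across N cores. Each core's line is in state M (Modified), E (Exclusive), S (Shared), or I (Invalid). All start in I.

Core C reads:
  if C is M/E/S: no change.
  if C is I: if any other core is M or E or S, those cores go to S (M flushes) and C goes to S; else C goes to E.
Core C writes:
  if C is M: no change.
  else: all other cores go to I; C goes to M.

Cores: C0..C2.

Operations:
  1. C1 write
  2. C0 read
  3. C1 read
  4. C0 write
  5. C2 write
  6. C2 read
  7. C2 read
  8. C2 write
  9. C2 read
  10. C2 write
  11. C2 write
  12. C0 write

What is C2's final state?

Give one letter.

Op 1: C1 write [C1 write: invalidate none -> C1=M] -> [I,M,I]
Op 2: C0 read [C0 read from I: others=['C1=M'] -> C0=S, others downsized to S] -> [S,S,I]
Op 3: C1 read [C1 read: already in S, no change] -> [S,S,I]
Op 4: C0 write [C0 write: invalidate ['C1=S'] -> C0=M] -> [M,I,I]
Op 5: C2 write [C2 write: invalidate ['C0=M'] -> C2=M] -> [I,I,M]
Op 6: C2 read [C2 read: already in M, no change] -> [I,I,M]
Op 7: C2 read [C2 read: already in M, no change] -> [I,I,M]
Op 8: C2 write [C2 write: already M (modified), no change] -> [I,I,M]
Op 9: C2 read [C2 read: already in M, no change] -> [I,I,M]
Op 10: C2 write [C2 write: already M (modified), no change] -> [I,I,M]
Op 11: C2 write [C2 write: already M (modified), no change] -> [I,I,M]
Op 12: C0 write [C0 write: invalidate ['C2=M'] -> C0=M] -> [M,I,I]

Answer: I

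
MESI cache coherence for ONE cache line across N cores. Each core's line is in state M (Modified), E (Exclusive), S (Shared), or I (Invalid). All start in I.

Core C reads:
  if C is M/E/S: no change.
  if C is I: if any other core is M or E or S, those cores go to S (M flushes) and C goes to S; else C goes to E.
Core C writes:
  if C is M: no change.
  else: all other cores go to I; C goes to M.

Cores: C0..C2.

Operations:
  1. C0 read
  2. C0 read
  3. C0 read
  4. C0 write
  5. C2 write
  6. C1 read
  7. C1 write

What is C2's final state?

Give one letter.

Answer: I

Derivation:
Op 1: C0 read [C0 read from I: no other sharers -> C0=E (exclusive)] -> [E,I,I]
Op 2: C0 read [C0 read: already in E, no change] -> [E,I,I]
Op 3: C0 read [C0 read: already in E, no change] -> [E,I,I]
Op 4: C0 write [C0 write: invalidate none -> C0=M] -> [M,I,I]
Op 5: C2 write [C2 write: invalidate ['C0=M'] -> C2=M] -> [I,I,M]
Op 6: C1 read [C1 read from I: others=['C2=M'] -> C1=S, others downsized to S] -> [I,S,S]
Op 7: C1 write [C1 write: invalidate ['C2=S'] -> C1=M] -> [I,M,I]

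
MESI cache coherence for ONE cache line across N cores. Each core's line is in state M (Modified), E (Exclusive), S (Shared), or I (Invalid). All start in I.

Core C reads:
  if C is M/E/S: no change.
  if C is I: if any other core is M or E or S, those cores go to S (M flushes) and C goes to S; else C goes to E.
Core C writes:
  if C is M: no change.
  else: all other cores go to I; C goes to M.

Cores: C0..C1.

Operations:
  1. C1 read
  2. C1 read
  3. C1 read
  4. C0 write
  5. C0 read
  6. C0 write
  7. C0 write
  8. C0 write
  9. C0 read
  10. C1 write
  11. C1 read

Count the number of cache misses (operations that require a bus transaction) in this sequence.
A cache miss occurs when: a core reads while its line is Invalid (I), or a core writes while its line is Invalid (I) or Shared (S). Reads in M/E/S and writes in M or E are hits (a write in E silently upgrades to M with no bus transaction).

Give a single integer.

Op 1: C1 read [C1 read from I: no other sharers -> C1=E (exclusive)] -> [I,E] [MISS #1: read from I]
Op 2: C1 read [C1 read: already in E, no change] -> [I,E] [hit: read from E]
Op 3: C1 read [C1 read: already in E, no change] -> [I,E] [hit: read from E]
Op 4: C0 write [C0 write: invalidate ['C1=E'] -> C0=M] -> [M,I] [MISS #2: write from I]
Op 5: C0 read [C0 read: already in M, no change] -> [M,I] [hit: read from M]
Op 6: C0 write [C0 write: already M (modified), no change] -> [M,I] [hit: write from M]
Op 7: C0 write [C0 write: already M (modified), no change] -> [M,I] [hit: write from M]
Op 8: C0 write [C0 write: already M (modified), no change] -> [M,I] [hit: write from M]
Op 9: C0 read [C0 read: already in M, no change] -> [M,I] [hit: read from M]
Op 10: C1 write [C1 write: invalidate ['C0=M'] -> C1=M] -> [I,M] [MISS #3: write from I]
Op 11: C1 read [C1 read: already in M, no change] -> [I,M] [hit: read from M]

Answer: 3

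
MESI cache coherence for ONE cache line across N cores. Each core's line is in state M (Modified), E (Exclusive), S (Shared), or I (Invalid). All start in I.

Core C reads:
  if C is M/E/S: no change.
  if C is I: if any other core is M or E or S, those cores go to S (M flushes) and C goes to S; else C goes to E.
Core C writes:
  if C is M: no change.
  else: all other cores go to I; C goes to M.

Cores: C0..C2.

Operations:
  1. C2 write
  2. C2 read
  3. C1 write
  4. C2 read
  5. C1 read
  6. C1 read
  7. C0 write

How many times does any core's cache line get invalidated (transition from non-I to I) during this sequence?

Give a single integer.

Answer: 3

Derivation:
Op 1: C2 write [C2 write: invalidate none -> C2=M] -> [I,I,M] (invalidations this op: 0; running total: 0)
Op 2: C2 read [C2 read: already in M, no change] -> [I,I,M] (invalidations this op: 0; running total: 0)
Op 3: C1 write [C1 write: invalidate ['C2=M'] -> C1=M] -> [I,M,I] (invalidations this op: 1; running total: 1)
Op 4: C2 read [C2 read from I: others=['C1=M'] -> C2=S, others downsized to S] -> [I,S,S] (invalidations this op: 0; running total: 1)
Op 5: C1 read [C1 read: already in S, no change] -> [I,S,S] (invalidations this op: 0; running total: 1)
Op 6: C1 read [C1 read: already in S, no change] -> [I,S,S] (invalidations this op: 0; running total: 1)
Op 7: C0 write [C0 write: invalidate ['C1=S', 'C2=S'] -> C0=M] -> [M,I,I] (invalidations this op: 2; running total: 3)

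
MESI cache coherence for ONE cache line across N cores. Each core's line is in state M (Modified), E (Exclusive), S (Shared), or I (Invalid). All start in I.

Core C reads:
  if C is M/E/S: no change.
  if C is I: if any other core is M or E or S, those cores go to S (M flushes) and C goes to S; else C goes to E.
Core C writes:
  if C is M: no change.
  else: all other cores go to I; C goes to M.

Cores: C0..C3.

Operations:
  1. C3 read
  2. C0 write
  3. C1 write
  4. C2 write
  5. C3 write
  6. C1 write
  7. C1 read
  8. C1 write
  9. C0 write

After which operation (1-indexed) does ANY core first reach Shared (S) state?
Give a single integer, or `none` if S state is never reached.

Op 1: C3 read [C3 read from I: no other sharers -> C3=E (exclusive)] -> [I,I,I,E]
Op 2: C0 write [C0 write: invalidate ['C3=E'] -> C0=M] -> [M,I,I,I]
Op 3: C1 write [C1 write: invalidate ['C0=M'] -> C1=M] -> [I,M,I,I]
Op 4: C2 write [C2 write: invalidate ['C1=M'] -> C2=M] -> [I,I,M,I]
Op 5: C3 write [C3 write: invalidate ['C2=M'] -> C3=M] -> [I,I,I,M]
Op 6: C1 write [C1 write: invalidate ['C3=M'] -> C1=M] -> [I,M,I,I]
Op 7: C1 read [C1 read: already in M, no change] -> [I,M,I,I]
Op 8: C1 write [C1 write: already M (modified), no change] -> [I,M,I,I]
Op 9: C0 write [C0 write: invalidate ['C1=M'] -> C0=M] -> [M,I,I,I]
S state never reached in this sequence.

Answer: none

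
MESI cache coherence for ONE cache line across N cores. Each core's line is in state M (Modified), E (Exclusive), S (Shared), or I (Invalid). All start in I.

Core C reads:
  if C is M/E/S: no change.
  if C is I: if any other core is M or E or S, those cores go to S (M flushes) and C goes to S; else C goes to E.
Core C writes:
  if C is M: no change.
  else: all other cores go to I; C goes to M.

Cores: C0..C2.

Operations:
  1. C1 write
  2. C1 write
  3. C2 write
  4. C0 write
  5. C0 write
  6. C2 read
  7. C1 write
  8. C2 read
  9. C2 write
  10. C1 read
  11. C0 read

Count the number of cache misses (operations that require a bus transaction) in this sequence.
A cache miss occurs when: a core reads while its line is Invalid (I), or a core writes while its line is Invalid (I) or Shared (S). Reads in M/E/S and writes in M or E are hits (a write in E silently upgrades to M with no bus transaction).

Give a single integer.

Op 1: C1 write [C1 write: invalidate none -> C1=M] -> [I,M,I] [MISS #1: write from I]
Op 2: C1 write [C1 write: already M (modified), no change] -> [I,M,I] [hit: write from M]
Op 3: C2 write [C2 write: invalidate ['C1=M'] -> C2=M] -> [I,I,M] [MISS #2: write from I]
Op 4: C0 write [C0 write: invalidate ['C2=M'] -> C0=M] -> [M,I,I] [MISS #3: write from I]
Op 5: C0 write [C0 write: already M (modified), no change] -> [M,I,I] [hit: write from M]
Op 6: C2 read [C2 read from I: others=['C0=M'] -> C2=S, others downsized to S] -> [S,I,S] [MISS #4: read from I]
Op 7: C1 write [C1 write: invalidate ['C0=S', 'C2=S'] -> C1=M] -> [I,M,I] [MISS #5: write from I]
Op 8: C2 read [C2 read from I: others=['C1=M'] -> C2=S, others downsized to S] -> [I,S,S] [MISS #6: read from I]
Op 9: C2 write [C2 write: invalidate ['C1=S'] -> C2=M] -> [I,I,M] [MISS #7: write from S]
Op 10: C1 read [C1 read from I: others=['C2=M'] -> C1=S, others downsized to S] -> [I,S,S] [MISS #8: read from I]
Op 11: C0 read [C0 read from I: others=['C1=S', 'C2=S'] -> C0=S, others downsized to S] -> [S,S,S] [MISS #9: read from I]

Answer: 9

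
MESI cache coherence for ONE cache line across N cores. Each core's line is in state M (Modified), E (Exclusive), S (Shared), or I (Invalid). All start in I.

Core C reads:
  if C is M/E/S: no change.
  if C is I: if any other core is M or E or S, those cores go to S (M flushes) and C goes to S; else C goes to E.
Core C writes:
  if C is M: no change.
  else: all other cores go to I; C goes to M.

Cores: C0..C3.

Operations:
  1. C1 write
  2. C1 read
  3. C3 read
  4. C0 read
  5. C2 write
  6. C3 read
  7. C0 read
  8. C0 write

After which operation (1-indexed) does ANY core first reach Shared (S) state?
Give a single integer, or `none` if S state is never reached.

Answer: 3

Derivation:
Op 1: C1 write [C1 write: invalidate none -> C1=M] -> [I,M,I,I]
Op 2: C1 read [C1 read: already in M, no change] -> [I,M,I,I]
Op 3: C3 read [C3 read from I: others=['C1=M'] -> C3=S, others downsized to S] -> [I,S,I,S]
  -> First S state at op 3; remaining ops need not be traced.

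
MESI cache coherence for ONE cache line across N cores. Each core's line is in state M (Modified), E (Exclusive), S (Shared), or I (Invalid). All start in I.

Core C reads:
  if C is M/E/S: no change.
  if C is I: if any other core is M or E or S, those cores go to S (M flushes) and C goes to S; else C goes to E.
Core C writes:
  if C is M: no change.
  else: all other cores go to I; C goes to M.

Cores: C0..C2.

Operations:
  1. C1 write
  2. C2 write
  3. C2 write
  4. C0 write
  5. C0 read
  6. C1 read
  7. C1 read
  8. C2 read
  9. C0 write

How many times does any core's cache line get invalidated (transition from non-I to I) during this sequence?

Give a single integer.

Answer: 4

Derivation:
Op 1: C1 write [C1 write: invalidate none -> C1=M] -> [I,M,I] (invalidations this op: 0; running total: 0)
Op 2: C2 write [C2 write: invalidate ['C1=M'] -> C2=M] -> [I,I,M] (invalidations this op: 1; running total: 1)
Op 3: C2 write [C2 write: already M (modified), no change] -> [I,I,M] (invalidations this op: 0; running total: 1)
Op 4: C0 write [C0 write: invalidate ['C2=M'] -> C0=M] -> [M,I,I] (invalidations this op: 1; running total: 2)
Op 5: C0 read [C0 read: already in M, no change] -> [M,I,I] (invalidations this op: 0; running total: 2)
Op 6: C1 read [C1 read from I: others=['C0=M'] -> C1=S, others downsized to S] -> [S,S,I] (invalidations this op: 0; running total: 2)
Op 7: C1 read [C1 read: already in S, no change] -> [S,S,I] (invalidations this op: 0; running total: 2)
Op 8: C2 read [C2 read from I: others=['C0=S', 'C1=S'] -> C2=S, others downsized to S] -> [S,S,S] (invalidations this op: 0; running total: 2)
Op 9: C0 write [C0 write: invalidate ['C1=S', 'C2=S'] -> C0=M] -> [M,I,I] (invalidations this op: 2; running total: 4)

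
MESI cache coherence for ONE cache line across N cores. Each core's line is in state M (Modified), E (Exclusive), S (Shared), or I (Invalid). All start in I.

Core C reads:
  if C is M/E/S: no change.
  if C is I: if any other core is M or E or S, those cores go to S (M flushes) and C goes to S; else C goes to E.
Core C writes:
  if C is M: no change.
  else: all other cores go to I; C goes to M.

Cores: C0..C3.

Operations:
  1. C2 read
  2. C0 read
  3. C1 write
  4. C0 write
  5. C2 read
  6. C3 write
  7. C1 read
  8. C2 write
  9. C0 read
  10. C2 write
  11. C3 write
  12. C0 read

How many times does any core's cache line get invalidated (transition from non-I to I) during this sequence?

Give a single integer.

Op 1: C2 read [C2 read from I: no other sharers -> C2=E (exclusive)] -> [I,I,E,I] (invalidations this op: 0; running total: 0)
Op 2: C0 read [C0 read from I: others=['C2=E'] -> C0=S, others downsized to S] -> [S,I,S,I] (invalidations this op: 0; running total: 0)
Op 3: C1 write [C1 write: invalidate ['C0=S', 'C2=S'] -> C1=M] -> [I,M,I,I] (invalidations this op: 2; running total: 2)
Op 4: C0 write [C0 write: invalidate ['C1=M'] -> C0=M] -> [M,I,I,I] (invalidations this op: 1; running total: 3)
Op 5: C2 read [C2 read from I: others=['C0=M'] -> C2=S, others downsized to S] -> [S,I,S,I] (invalidations this op: 0; running total: 3)
Op 6: C3 write [C3 write: invalidate ['C0=S', 'C2=S'] -> C3=M] -> [I,I,I,M] (invalidations this op: 2; running total: 5)
Op 7: C1 read [C1 read from I: others=['C3=M'] -> C1=S, others downsized to S] -> [I,S,I,S] (invalidations this op: 0; running total: 5)
Op 8: C2 write [C2 write: invalidate ['C1=S', 'C3=S'] -> C2=M] -> [I,I,M,I] (invalidations this op: 2; running total: 7)
Op 9: C0 read [C0 read from I: others=['C2=M'] -> C0=S, others downsized to S] -> [S,I,S,I] (invalidations this op: 0; running total: 7)
Op 10: C2 write [C2 write: invalidate ['C0=S'] -> C2=M] -> [I,I,M,I] (invalidations this op: 1; running total: 8)
Op 11: C3 write [C3 write: invalidate ['C2=M'] -> C3=M] -> [I,I,I,M] (invalidations this op: 1; running total: 9)
Op 12: C0 read [C0 read from I: others=['C3=M'] -> C0=S, others downsized to S] -> [S,I,I,S] (invalidations this op: 0; running total: 9)

Answer: 9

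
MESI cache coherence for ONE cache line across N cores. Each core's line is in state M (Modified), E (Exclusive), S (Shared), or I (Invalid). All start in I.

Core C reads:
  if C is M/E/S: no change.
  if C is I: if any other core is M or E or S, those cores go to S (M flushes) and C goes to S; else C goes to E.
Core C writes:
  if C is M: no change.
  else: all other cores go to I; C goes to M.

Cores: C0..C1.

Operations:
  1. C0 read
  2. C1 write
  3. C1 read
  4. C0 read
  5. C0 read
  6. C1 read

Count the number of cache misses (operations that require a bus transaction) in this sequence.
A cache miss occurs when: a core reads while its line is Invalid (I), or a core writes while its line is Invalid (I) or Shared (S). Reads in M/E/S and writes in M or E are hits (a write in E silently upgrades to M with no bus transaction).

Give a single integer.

Answer: 3

Derivation:
Op 1: C0 read [C0 read from I: no other sharers -> C0=E (exclusive)] -> [E,I] [MISS #1: read from I]
Op 2: C1 write [C1 write: invalidate ['C0=E'] -> C1=M] -> [I,M] [MISS #2: write from I]
Op 3: C1 read [C1 read: already in M, no change] -> [I,M] [hit: read from M]
Op 4: C0 read [C0 read from I: others=['C1=M'] -> C0=S, others downsized to S] -> [S,S] [MISS #3: read from I]
Op 5: C0 read [C0 read: already in S, no change] -> [S,S] [hit: read from S]
Op 6: C1 read [C1 read: already in S, no change] -> [S,S] [hit: read from S]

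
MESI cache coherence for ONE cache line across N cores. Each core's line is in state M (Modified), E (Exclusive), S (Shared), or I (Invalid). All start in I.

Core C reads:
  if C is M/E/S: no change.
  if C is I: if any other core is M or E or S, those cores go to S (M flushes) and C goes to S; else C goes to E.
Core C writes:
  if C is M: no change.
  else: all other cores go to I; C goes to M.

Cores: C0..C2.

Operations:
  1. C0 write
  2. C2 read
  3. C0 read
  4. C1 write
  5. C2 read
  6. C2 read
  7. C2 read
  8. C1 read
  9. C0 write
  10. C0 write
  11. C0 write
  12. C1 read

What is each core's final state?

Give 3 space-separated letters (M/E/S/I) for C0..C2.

Op 1: C0 write [C0 write: invalidate none -> C0=M] -> [M,I,I]
Op 2: C2 read [C2 read from I: others=['C0=M'] -> C2=S, others downsized to S] -> [S,I,S]
Op 3: C0 read [C0 read: already in S, no change] -> [S,I,S]
Op 4: C1 write [C1 write: invalidate ['C0=S', 'C2=S'] -> C1=M] -> [I,M,I]
Op 5: C2 read [C2 read from I: others=['C1=M'] -> C2=S, others downsized to S] -> [I,S,S]
Op 6: C2 read [C2 read: already in S, no change] -> [I,S,S]
Op 7: C2 read [C2 read: already in S, no change] -> [I,S,S]
Op 8: C1 read [C1 read: already in S, no change] -> [I,S,S]
Op 9: C0 write [C0 write: invalidate ['C1=S', 'C2=S'] -> C0=M] -> [M,I,I]
Op 10: C0 write [C0 write: already M (modified), no change] -> [M,I,I]
Op 11: C0 write [C0 write: already M (modified), no change] -> [M,I,I]
Op 12: C1 read [C1 read from I: others=['C0=M'] -> C1=S, others downsized to S] -> [S,S,I]

Answer: S S I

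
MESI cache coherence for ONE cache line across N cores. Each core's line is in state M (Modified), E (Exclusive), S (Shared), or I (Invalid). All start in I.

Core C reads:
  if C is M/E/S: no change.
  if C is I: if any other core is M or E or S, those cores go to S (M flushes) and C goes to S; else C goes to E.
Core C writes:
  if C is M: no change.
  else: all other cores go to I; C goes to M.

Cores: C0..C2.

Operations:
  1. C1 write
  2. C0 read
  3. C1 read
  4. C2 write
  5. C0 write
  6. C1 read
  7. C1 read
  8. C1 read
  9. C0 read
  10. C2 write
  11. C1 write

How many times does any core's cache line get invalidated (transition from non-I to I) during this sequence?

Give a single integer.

Op 1: C1 write [C1 write: invalidate none -> C1=M] -> [I,M,I] (invalidations this op: 0; running total: 0)
Op 2: C0 read [C0 read from I: others=['C1=M'] -> C0=S, others downsized to S] -> [S,S,I] (invalidations this op: 0; running total: 0)
Op 3: C1 read [C1 read: already in S, no change] -> [S,S,I] (invalidations this op: 0; running total: 0)
Op 4: C2 write [C2 write: invalidate ['C0=S', 'C1=S'] -> C2=M] -> [I,I,M] (invalidations this op: 2; running total: 2)
Op 5: C0 write [C0 write: invalidate ['C2=M'] -> C0=M] -> [M,I,I] (invalidations this op: 1; running total: 3)
Op 6: C1 read [C1 read from I: others=['C0=M'] -> C1=S, others downsized to S] -> [S,S,I] (invalidations this op: 0; running total: 3)
Op 7: C1 read [C1 read: already in S, no change] -> [S,S,I] (invalidations this op: 0; running total: 3)
Op 8: C1 read [C1 read: already in S, no change] -> [S,S,I] (invalidations this op: 0; running total: 3)
Op 9: C0 read [C0 read: already in S, no change] -> [S,S,I] (invalidations this op: 0; running total: 3)
Op 10: C2 write [C2 write: invalidate ['C0=S', 'C1=S'] -> C2=M] -> [I,I,M] (invalidations this op: 2; running total: 5)
Op 11: C1 write [C1 write: invalidate ['C2=M'] -> C1=M] -> [I,M,I] (invalidations this op: 1; running total: 6)

Answer: 6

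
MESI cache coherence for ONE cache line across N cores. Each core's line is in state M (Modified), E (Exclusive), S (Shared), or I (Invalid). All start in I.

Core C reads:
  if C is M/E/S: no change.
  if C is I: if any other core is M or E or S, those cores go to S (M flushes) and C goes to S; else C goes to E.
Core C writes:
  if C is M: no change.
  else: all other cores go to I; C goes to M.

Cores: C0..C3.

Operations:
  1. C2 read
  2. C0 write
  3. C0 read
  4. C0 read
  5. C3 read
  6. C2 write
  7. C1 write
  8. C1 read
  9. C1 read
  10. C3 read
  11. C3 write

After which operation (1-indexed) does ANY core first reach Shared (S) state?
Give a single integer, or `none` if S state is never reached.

Op 1: C2 read [C2 read from I: no other sharers -> C2=E (exclusive)] -> [I,I,E,I]
Op 2: C0 write [C0 write: invalidate ['C2=E'] -> C0=M] -> [M,I,I,I]
Op 3: C0 read [C0 read: already in M, no change] -> [M,I,I,I]
Op 4: C0 read [C0 read: already in M, no change] -> [M,I,I,I]
Op 5: C3 read [C3 read from I: others=['C0=M'] -> C3=S, others downsized to S] -> [S,I,I,S]
  -> First S state at op 5; remaining ops need not be traced.

Answer: 5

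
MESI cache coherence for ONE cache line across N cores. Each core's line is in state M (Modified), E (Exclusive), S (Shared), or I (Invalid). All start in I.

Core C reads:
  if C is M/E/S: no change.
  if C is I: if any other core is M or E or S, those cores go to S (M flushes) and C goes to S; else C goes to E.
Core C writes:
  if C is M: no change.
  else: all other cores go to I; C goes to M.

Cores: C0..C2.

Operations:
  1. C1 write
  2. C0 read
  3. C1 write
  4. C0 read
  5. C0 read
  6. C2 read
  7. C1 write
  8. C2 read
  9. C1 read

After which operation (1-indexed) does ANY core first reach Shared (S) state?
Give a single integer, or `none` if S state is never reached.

Op 1: C1 write [C1 write: invalidate none -> C1=M] -> [I,M,I]
Op 2: C0 read [C0 read from I: others=['C1=M'] -> C0=S, others downsized to S] -> [S,S,I]
  -> First S state at op 2; remaining ops need not be traced.

Answer: 2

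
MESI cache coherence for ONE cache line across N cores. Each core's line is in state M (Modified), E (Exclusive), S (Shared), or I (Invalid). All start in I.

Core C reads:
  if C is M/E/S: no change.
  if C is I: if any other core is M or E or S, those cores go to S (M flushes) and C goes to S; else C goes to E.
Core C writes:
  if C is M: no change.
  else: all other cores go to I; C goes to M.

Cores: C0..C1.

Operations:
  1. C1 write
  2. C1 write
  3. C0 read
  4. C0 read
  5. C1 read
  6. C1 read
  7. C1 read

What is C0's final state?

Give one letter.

Op 1: C1 write [C1 write: invalidate none -> C1=M] -> [I,M]
Op 2: C1 write [C1 write: already M (modified), no change] -> [I,M]
Op 3: C0 read [C0 read from I: others=['C1=M'] -> C0=S, others downsized to S] -> [S,S]
Op 4: C0 read [C0 read: already in S, no change] -> [S,S]
Op 5: C1 read [C1 read: already in S, no change] -> [S,S]
Op 6: C1 read [C1 read: already in S, no change] -> [S,S]
Op 7: C1 read [C1 read: already in S, no change] -> [S,S]

Answer: S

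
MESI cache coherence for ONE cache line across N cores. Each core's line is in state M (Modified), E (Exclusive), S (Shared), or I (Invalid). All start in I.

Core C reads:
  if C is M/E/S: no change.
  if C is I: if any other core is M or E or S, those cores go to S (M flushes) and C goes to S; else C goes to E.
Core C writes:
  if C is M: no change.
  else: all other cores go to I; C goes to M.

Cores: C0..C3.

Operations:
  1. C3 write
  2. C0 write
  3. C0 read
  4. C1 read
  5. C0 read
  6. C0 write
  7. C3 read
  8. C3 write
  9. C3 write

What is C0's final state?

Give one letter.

Answer: I

Derivation:
Op 1: C3 write [C3 write: invalidate none -> C3=M] -> [I,I,I,M]
Op 2: C0 write [C0 write: invalidate ['C3=M'] -> C0=M] -> [M,I,I,I]
Op 3: C0 read [C0 read: already in M, no change] -> [M,I,I,I]
Op 4: C1 read [C1 read from I: others=['C0=M'] -> C1=S, others downsized to S] -> [S,S,I,I]
Op 5: C0 read [C0 read: already in S, no change] -> [S,S,I,I]
Op 6: C0 write [C0 write: invalidate ['C1=S'] -> C0=M] -> [M,I,I,I]
Op 7: C3 read [C3 read from I: others=['C0=M'] -> C3=S, others downsized to S] -> [S,I,I,S]
Op 8: C3 write [C3 write: invalidate ['C0=S'] -> C3=M] -> [I,I,I,M]
Op 9: C3 write [C3 write: already M (modified), no change] -> [I,I,I,M]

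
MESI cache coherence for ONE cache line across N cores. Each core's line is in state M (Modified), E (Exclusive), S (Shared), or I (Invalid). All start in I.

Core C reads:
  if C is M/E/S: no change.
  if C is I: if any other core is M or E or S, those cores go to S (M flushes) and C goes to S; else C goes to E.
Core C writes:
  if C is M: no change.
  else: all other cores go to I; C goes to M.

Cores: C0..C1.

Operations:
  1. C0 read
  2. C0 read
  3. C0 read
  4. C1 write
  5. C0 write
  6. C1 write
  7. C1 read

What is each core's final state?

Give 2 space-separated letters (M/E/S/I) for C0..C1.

Op 1: C0 read [C0 read from I: no other sharers -> C0=E (exclusive)] -> [E,I]
Op 2: C0 read [C0 read: already in E, no change] -> [E,I]
Op 3: C0 read [C0 read: already in E, no change] -> [E,I]
Op 4: C1 write [C1 write: invalidate ['C0=E'] -> C1=M] -> [I,M]
Op 5: C0 write [C0 write: invalidate ['C1=M'] -> C0=M] -> [M,I]
Op 6: C1 write [C1 write: invalidate ['C0=M'] -> C1=M] -> [I,M]
Op 7: C1 read [C1 read: already in M, no change] -> [I,M]

Answer: I M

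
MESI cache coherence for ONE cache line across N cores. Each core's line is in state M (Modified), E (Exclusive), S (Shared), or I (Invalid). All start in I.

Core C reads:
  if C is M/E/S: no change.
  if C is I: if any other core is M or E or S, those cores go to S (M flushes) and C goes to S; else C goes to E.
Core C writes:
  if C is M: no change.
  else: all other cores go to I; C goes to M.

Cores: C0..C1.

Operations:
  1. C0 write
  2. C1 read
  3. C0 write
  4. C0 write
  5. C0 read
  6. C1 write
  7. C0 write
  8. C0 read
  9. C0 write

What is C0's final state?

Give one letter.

Answer: M

Derivation:
Op 1: C0 write [C0 write: invalidate none -> C0=M] -> [M,I]
Op 2: C1 read [C1 read from I: others=['C0=M'] -> C1=S, others downsized to S] -> [S,S]
Op 3: C0 write [C0 write: invalidate ['C1=S'] -> C0=M] -> [M,I]
Op 4: C0 write [C0 write: already M (modified), no change] -> [M,I]
Op 5: C0 read [C0 read: already in M, no change] -> [M,I]
Op 6: C1 write [C1 write: invalidate ['C0=M'] -> C1=M] -> [I,M]
Op 7: C0 write [C0 write: invalidate ['C1=M'] -> C0=M] -> [M,I]
Op 8: C0 read [C0 read: already in M, no change] -> [M,I]
Op 9: C0 write [C0 write: already M (modified), no change] -> [M,I]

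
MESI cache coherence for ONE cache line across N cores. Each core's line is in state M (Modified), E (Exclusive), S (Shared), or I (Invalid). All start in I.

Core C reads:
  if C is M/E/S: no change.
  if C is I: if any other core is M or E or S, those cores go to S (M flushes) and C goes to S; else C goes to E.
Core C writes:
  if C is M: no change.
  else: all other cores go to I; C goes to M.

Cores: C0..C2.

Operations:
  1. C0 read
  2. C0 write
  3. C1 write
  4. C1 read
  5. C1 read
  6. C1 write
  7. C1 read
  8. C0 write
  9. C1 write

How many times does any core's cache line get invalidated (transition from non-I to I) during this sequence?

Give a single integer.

Op 1: C0 read [C0 read from I: no other sharers -> C0=E (exclusive)] -> [E,I,I] (invalidations this op: 0; running total: 0)
Op 2: C0 write [C0 write: invalidate none -> C0=M] -> [M,I,I] (invalidations this op: 0; running total: 0)
Op 3: C1 write [C1 write: invalidate ['C0=M'] -> C1=M] -> [I,M,I] (invalidations this op: 1; running total: 1)
Op 4: C1 read [C1 read: already in M, no change] -> [I,M,I] (invalidations this op: 0; running total: 1)
Op 5: C1 read [C1 read: already in M, no change] -> [I,M,I] (invalidations this op: 0; running total: 1)
Op 6: C1 write [C1 write: already M (modified), no change] -> [I,M,I] (invalidations this op: 0; running total: 1)
Op 7: C1 read [C1 read: already in M, no change] -> [I,M,I] (invalidations this op: 0; running total: 1)
Op 8: C0 write [C0 write: invalidate ['C1=M'] -> C0=M] -> [M,I,I] (invalidations this op: 1; running total: 2)
Op 9: C1 write [C1 write: invalidate ['C0=M'] -> C1=M] -> [I,M,I] (invalidations this op: 1; running total: 3)

Answer: 3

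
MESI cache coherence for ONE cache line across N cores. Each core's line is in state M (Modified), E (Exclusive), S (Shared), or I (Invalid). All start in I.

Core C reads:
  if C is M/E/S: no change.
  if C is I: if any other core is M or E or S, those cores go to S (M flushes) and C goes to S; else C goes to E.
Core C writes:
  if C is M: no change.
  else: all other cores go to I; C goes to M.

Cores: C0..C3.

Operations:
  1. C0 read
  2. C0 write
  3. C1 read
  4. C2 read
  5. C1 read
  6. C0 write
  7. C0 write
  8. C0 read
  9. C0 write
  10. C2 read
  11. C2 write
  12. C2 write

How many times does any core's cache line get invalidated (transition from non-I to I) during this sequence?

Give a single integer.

Op 1: C0 read [C0 read from I: no other sharers -> C0=E (exclusive)] -> [E,I,I,I] (invalidations this op: 0; running total: 0)
Op 2: C0 write [C0 write: invalidate none -> C0=M] -> [M,I,I,I] (invalidations this op: 0; running total: 0)
Op 3: C1 read [C1 read from I: others=['C0=M'] -> C1=S, others downsized to S] -> [S,S,I,I] (invalidations this op: 0; running total: 0)
Op 4: C2 read [C2 read from I: others=['C0=S', 'C1=S'] -> C2=S, others downsized to S] -> [S,S,S,I] (invalidations this op: 0; running total: 0)
Op 5: C1 read [C1 read: already in S, no change] -> [S,S,S,I] (invalidations this op: 0; running total: 0)
Op 6: C0 write [C0 write: invalidate ['C1=S', 'C2=S'] -> C0=M] -> [M,I,I,I] (invalidations this op: 2; running total: 2)
Op 7: C0 write [C0 write: already M (modified), no change] -> [M,I,I,I] (invalidations this op: 0; running total: 2)
Op 8: C0 read [C0 read: already in M, no change] -> [M,I,I,I] (invalidations this op: 0; running total: 2)
Op 9: C0 write [C0 write: already M (modified), no change] -> [M,I,I,I] (invalidations this op: 0; running total: 2)
Op 10: C2 read [C2 read from I: others=['C0=M'] -> C2=S, others downsized to S] -> [S,I,S,I] (invalidations this op: 0; running total: 2)
Op 11: C2 write [C2 write: invalidate ['C0=S'] -> C2=M] -> [I,I,M,I] (invalidations this op: 1; running total: 3)
Op 12: C2 write [C2 write: already M (modified), no change] -> [I,I,M,I] (invalidations this op: 0; running total: 3)

Answer: 3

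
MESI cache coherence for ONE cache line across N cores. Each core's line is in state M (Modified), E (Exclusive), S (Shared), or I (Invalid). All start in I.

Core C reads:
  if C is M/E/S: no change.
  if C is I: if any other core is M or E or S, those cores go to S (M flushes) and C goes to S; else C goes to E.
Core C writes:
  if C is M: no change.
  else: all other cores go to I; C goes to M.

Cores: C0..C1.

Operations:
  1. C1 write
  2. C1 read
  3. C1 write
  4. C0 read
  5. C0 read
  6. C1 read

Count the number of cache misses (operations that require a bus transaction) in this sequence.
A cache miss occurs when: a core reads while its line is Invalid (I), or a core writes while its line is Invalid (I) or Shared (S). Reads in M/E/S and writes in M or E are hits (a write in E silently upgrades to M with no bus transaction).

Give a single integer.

Op 1: C1 write [C1 write: invalidate none -> C1=M] -> [I,M] [MISS #1: write from I]
Op 2: C1 read [C1 read: already in M, no change] -> [I,M] [hit: read from M]
Op 3: C1 write [C1 write: already M (modified), no change] -> [I,M] [hit: write from M]
Op 4: C0 read [C0 read from I: others=['C1=M'] -> C0=S, others downsized to S] -> [S,S] [MISS #2: read from I]
Op 5: C0 read [C0 read: already in S, no change] -> [S,S] [hit: read from S]
Op 6: C1 read [C1 read: already in S, no change] -> [S,S] [hit: read from S]

Answer: 2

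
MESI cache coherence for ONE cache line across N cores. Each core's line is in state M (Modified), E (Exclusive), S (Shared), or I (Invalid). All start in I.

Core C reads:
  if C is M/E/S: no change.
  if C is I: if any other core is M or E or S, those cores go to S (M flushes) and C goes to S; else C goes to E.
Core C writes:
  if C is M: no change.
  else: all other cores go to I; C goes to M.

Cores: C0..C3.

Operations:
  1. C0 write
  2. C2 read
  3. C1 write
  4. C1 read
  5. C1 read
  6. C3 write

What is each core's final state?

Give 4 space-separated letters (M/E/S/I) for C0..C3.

Answer: I I I M

Derivation:
Op 1: C0 write [C0 write: invalidate none -> C0=M] -> [M,I,I,I]
Op 2: C2 read [C2 read from I: others=['C0=M'] -> C2=S, others downsized to S] -> [S,I,S,I]
Op 3: C1 write [C1 write: invalidate ['C0=S', 'C2=S'] -> C1=M] -> [I,M,I,I]
Op 4: C1 read [C1 read: already in M, no change] -> [I,M,I,I]
Op 5: C1 read [C1 read: already in M, no change] -> [I,M,I,I]
Op 6: C3 write [C3 write: invalidate ['C1=M'] -> C3=M] -> [I,I,I,M]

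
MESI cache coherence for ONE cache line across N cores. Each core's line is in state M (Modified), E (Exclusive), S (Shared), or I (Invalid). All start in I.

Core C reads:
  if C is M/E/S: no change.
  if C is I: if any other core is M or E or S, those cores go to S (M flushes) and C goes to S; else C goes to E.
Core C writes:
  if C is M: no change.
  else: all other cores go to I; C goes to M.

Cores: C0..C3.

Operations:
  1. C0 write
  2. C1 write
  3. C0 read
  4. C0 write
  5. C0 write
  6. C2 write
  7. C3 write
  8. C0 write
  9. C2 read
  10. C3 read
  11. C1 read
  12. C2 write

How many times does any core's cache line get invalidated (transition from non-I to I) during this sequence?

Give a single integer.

Answer: 8

Derivation:
Op 1: C0 write [C0 write: invalidate none -> C0=M] -> [M,I,I,I] (invalidations this op: 0; running total: 0)
Op 2: C1 write [C1 write: invalidate ['C0=M'] -> C1=M] -> [I,M,I,I] (invalidations this op: 1; running total: 1)
Op 3: C0 read [C0 read from I: others=['C1=M'] -> C0=S, others downsized to S] -> [S,S,I,I] (invalidations this op: 0; running total: 1)
Op 4: C0 write [C0 write: invalidate ['C1=S'] -> C0=M] -> [M,I,I,I] (invalidations this op: 1; running total: 2)
Op 5: C0 write [C0 write: already M (modified), no change] -> [M,I,I,I] (invalidations this op: 0; running total: 2)
Op 6: C2 write [C2 write: invalidate ['C0=M'] -> C2=M] -> [I,I,M,I] (invalidations this op: 1; running total: 3)
Op 7: C3 write [C3 write: invalidate ['C2=M'] -> C3=M] -> [I,I,I,M] (invalidations this op: 1; running total: 4)
Op 8: C0 write [C0 write: invalidate ['C3=M'] -> C0=M] -> [M,I,I,I] (invalidations this op: 1; running total: 5)
Op 9: C2 read [C2 read from I: others=['C0=M'] -> C2=S, others downsized to S] -> [S,I,S,I] (invalidations this op: 0; running total: 5)
Op 10: C3 read [C3 read from I: others=['C0=S', 'C2=S'] -> C3=S, others downsized to S] -> [S,I,S,S] (invalidations this op: 0; running total: 5)
Op 11: C1 read [C1 read from I: others=['C0=S', 'C2=S', 'C3=S'] -> C1=S, others downsized to S] -> [S,S,S,S] (invalidations this op: 0; running total: 5)
Op 12: C2 write [C2 write: invalidate ['C0=S', 'C1=S', 'C3=S'] -> C2=M] -> [I,I,M,I] (invalidations this op: 3; running total: 8)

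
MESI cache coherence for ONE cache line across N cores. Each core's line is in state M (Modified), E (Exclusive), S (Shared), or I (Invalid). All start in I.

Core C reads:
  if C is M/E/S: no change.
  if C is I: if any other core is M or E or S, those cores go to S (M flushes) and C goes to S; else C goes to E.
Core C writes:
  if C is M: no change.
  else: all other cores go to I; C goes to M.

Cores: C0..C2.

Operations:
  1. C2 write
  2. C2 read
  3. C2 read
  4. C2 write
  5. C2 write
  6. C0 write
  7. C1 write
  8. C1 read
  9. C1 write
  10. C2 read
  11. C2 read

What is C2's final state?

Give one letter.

Answer: S

Derivation:
Op 1: C2 write [C2 write: invalidate none -> C2=M] -> [I,I,M]
Op 2: C2 read [C2 read: already in M, no change] -> [I,I,M]
Op 3: C2 read [C2 read: already in M, no change] -> [I,I,M]
Op 4: C2 write [C2 write: already M (modified), no change] -> [I,I,M]
Op 5: C2 write [C2 write: already M (modified), no change] -> [I,I,M]
Op 6: C0 write [C0 write: invalidate ['C2=M'] -> C0=M] -> [M,I,I]
Op 7: C1 write [C1 write: invalidate ['C0=M'] -> C1=M] -> [I,M,I]
Op 8: C1 read [C1 read: already in M, no change] -> [I,M,I]
Op 9: C1 write [C1 write: already M (modified), no change] -> [I,M,I]
Op 10: C2 read [C2 read from I: others=['C1=M'] -> C2=S, others downsized to S] -> [I,S,S]
Op 11: C2 read [C2 read: already in S, no change] -> [I,S,S]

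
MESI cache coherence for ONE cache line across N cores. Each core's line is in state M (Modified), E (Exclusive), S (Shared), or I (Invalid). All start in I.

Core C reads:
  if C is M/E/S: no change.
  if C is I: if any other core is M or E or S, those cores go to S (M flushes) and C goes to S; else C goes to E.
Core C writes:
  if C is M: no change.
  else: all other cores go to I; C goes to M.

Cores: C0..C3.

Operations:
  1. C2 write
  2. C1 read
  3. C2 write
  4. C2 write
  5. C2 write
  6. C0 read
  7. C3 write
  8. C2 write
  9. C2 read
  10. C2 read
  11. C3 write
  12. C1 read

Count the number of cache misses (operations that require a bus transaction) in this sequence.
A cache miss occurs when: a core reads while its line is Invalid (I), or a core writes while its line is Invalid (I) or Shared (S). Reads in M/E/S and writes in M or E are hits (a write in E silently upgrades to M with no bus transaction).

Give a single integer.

Answer: 8

Derivation:
Op 1: C2 write [C2 write: invalidate none -> C2=M] -> [I,I,M,I] [MISS #1: write from I]
Op 2: C1 read [C1 read from I: others=['C2=M'] -> C1=S, others downsized to S] -> [I,S,S,I] [MISS #2: read from I]
Op 3: C2 write [C2 write: invalidate ['C1=S'] -> C2=M] -> [I,I,M,I] [MISS #3: write from S]
Op 4: C2 write [C2 write: already M (modified), no change] -> [I,I,M,I] [hit: write from M]
Op 5: C2 write [C2 write: already M (modified), no change] -> [I,I,M,I] [hit: write from M]
Op 6: C0 read [C0 read from I: others=['C2=M'] -> C0=S, others downsized to S] -> [S,I,S,I] [MISS #4: read from I]
Op 7: C3 write [C3 write: invalidate ['C0=S', 'C2=S'] -> C3=M] -> [I,I,I,M] [MISS #5: write from I]
Op 8: C2 write [C2 write: invalidate ['C3=M'] -> C2=M] -> [I,I,M,I] [MISS #6: write from I]
Op 9: C2 read [C2 read: already in M, no change] -> [I,I,M,I] [hit: read from M]
Op 10: C2 read [C2 read: already in M, no change] -> [I,I,M,I] [hit: read from M]
Op 11: C3 write [C3 write: invalidate ['C2=M'] -> C3=M] -> [I,I,I,M] [MISS #7: write from I]
Op 12: C1 read [C1 read from I: others=['C3=M'] -> C1=S, others downsized to S] -> [I,S,I,S] [MISS #8: read from I]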